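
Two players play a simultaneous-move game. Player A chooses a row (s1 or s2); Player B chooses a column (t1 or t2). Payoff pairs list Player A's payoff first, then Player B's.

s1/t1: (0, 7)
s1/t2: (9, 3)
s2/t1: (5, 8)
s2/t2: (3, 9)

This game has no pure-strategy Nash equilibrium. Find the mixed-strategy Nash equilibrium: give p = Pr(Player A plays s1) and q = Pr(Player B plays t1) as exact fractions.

p = 1/5, q = 6/11

In a mixed NE each player is indifferent between their pure strategies, so the opponent's mix sets the indifference.
Player B indifferent between t1 and t2: p·7 + (1−p)·8 = p·3 + (1−p)·9 ⟹ 8 + (-1)p = 9 + (-6)p ⟹ p = 1/5.
Player A indifferent between s1 and s2: q·0 + (1−q)·9 = q·5 + (1−q)·3 ⟹ 9 + (-9)q = 3 + 2q ⟹ q = 6/11.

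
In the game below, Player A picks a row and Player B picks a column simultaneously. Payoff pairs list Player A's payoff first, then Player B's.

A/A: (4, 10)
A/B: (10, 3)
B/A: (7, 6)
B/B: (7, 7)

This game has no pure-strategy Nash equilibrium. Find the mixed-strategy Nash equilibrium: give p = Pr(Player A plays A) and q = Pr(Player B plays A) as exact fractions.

Each player's mixing probability is pinned down by making the *other* player indifferent.
Player B indifferent between A and B: p·10 + (1−p)·6 = p·3 + (1−p)·7 ⟹ 6 + 4p = 7 + (-4)p ⟹ p = 1/8.
Player A indifferent between A and B: q·4 + (1−q)·10 = q·7 + (1−q)·7 ⟹ 10 + (-6)q = 7 + 0q ⟹ q = 1/2.

p = 1/8, q = 1/2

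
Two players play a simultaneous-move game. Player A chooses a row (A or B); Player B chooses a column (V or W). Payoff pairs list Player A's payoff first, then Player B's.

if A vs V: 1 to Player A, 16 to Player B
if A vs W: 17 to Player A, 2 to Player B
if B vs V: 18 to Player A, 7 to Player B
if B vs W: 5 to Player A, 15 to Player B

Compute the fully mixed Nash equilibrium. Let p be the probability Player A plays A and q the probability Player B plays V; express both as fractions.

p = 4/11, q = 12/29

Each player's mixing probability is pinned down by making the *other* player indifferent.
Player B indifferent between V and W: p·16 + (1−p)·7 = p·2 + (1−p)·15 ⟹ 7 + 9p = 15 + (-13)p ⟹ p = 4/11.
Player A indifferent between A and B: q·1 + (1−q)·17 = q·18 + (1−q)·5 ⟹ 17 + (-16)q = 5 + 13q ⟹ q = 12/29.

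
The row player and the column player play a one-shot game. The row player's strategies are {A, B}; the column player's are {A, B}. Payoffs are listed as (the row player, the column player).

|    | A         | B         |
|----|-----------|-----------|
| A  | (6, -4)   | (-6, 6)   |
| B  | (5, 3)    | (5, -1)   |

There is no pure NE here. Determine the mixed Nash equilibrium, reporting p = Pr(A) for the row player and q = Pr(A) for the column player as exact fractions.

In a mixed NE each player is indifferent between their pure strategies, so the opponent's mix sets the indifference.
The column player indifferent between A and B: p·(-4) + (1−p)·3 = p·6 + (1−p)·(-1) ⟹ 3 + (-7)p = (-1) + 7p ⟹ p = 2/7.
The row player indifferent between A and B: q·6 + (1−q)·(-6) = q·5 + (1−q)·5 ⟹ (-6) + 12q = 5 + 0q ⟹ q = 11/12.

p = 2/7, q = 11/12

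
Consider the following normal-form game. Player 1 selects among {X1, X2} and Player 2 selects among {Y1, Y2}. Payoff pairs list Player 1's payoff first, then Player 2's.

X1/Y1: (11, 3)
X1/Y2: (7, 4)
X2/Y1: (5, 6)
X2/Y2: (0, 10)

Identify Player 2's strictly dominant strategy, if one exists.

A strategy is strictly dominant if it gives Player 2 a strictly higher payoff than every other strategy, against every choice by the opponent.
Y2 strictly dominates: vs X1: 4 > 3; vs X2: 10 > 6.

Y2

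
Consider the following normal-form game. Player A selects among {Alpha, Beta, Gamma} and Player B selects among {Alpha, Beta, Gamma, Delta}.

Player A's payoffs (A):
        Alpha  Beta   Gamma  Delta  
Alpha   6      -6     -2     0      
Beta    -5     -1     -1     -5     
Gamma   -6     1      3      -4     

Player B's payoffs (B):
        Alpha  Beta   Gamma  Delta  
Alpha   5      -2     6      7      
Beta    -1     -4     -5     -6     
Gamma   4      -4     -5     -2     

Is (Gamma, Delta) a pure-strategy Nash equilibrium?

Holding Player B at Delta: Player A gets -4 from Gamma but could get 0 by switching to Alpha. Player A has a profitable deviation.

No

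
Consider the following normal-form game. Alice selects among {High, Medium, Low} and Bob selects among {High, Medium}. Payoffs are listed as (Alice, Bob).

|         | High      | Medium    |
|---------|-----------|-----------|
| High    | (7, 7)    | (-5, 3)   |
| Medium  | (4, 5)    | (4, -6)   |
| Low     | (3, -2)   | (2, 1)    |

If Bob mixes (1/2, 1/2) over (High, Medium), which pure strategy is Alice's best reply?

Medium

Compute Alice's expected payoff from each pure strategy against the given mix.
High: (1/2)·7 + (1/2)·(-5) = 1
Medium: (1/2)·4 + (1/2)·4 = 4
Low: (1/2)·3 + (1/2)·2 = 5/2
Highest expected payoff is 4, from Medium.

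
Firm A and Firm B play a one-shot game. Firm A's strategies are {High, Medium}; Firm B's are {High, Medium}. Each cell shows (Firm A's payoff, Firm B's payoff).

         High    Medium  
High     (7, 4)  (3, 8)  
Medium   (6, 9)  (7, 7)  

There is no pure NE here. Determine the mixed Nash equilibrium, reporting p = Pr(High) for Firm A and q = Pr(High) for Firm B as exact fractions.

Each player's mixing probability is pinned down by making the *other* player indifferent.
Firm B indifferent between High and Medium: p·4 + (1−p)·9 = p·8 + (1−p)·7 ⟹ 9 + (-5)p = 7 + 1p ⟹ p = 1/3.
Firm A indifferent between High and Medium: q·7 + (1−q)·3 = q·6 + (1−q)·7 ⟹ 3 + 4q = 7 + (-1)q ⟹ q = 4/5.

p = 1/3, q = 4/5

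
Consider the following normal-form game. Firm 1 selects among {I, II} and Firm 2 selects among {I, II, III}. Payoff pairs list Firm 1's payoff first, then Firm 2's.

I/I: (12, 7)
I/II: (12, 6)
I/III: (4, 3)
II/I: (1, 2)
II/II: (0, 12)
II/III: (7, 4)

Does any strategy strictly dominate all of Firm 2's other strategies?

Check whether one of Firm 2's strategies beats all alternatives regardless of what the opponent does.
I is not dominant: against II, II gives 12 > 2.
II is not dominant: against I, I gives 7 > 6.
III is not dominant: against I, I gives 7 > 3.
No single strategy is best against every opponent action.

None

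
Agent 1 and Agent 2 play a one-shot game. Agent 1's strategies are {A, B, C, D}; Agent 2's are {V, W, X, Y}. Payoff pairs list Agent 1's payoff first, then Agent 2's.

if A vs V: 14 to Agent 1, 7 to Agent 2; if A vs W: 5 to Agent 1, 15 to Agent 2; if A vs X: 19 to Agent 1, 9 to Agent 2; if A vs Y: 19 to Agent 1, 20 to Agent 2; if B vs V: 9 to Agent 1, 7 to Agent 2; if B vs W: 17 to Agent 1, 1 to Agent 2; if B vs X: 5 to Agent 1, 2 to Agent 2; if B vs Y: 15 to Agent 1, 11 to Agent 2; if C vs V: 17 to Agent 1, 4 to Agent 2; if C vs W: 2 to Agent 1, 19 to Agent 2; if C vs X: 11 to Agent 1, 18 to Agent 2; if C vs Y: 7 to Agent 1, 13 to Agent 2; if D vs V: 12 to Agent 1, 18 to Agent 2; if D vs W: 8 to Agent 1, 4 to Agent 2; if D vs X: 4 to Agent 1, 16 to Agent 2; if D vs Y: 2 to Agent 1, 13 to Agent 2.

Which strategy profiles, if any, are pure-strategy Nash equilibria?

(A, Y)

A profile is a Nash equilibrium when each player is best-responding to the other.
Agent 1's best responses — vs V: C (payoff 17); vs W: B (payoff 17); vs X: A (payoff 19); vs Y: A (payoff 19).
Agent 2's best responses — vs A: Y (payoff 20); vs B: Y (payoff 11); vs C: W (payoff 19); vs D: V (payoff 18).
The only mutual best response is (A, Y); neither player gains by switching there.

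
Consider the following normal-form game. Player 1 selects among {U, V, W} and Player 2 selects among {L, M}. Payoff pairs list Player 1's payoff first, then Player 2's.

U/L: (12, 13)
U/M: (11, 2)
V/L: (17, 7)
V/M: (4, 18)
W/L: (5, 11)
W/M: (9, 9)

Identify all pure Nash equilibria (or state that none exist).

There is no pure-strategy Nash equilibrium

Find each player's best response to every opponent strategy; NE are the intersections.
Player 1's best responses — vs L: V (payoff 17); vs M: U (payoff 11).
Player 2's best responses — vs U: L (payoff 13); vs V: M (payoff 18); vs W: L (payoff 11).
No cell has both players best-responding. For instance, Player 1's best reply to L is V, but against V Player 2 prefers M over L.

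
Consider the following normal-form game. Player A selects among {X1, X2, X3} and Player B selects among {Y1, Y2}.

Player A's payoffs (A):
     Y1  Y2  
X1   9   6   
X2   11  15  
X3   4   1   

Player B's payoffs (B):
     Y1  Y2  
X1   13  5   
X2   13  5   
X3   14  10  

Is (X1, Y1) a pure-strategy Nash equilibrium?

No

Holding Player B at Y1: Player A gets 9 from X1 but could get 11 by switching to X2. Player A has a profitable deviation.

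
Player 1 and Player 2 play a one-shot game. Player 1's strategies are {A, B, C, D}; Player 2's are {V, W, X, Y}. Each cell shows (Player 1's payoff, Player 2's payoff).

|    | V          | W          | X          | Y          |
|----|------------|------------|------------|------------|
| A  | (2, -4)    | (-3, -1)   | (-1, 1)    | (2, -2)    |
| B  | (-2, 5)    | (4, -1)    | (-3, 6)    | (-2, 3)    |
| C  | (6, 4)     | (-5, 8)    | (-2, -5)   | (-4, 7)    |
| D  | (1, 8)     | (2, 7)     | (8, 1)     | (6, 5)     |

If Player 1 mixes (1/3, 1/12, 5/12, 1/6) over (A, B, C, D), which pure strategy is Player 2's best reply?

W

Compute Player 2's expected payoff from each pure strategy against the given mix.
V: (1/3)·(-4) + (1/12)·5 + (5/12)·4 + (1/6)·8 = 25/12
W: (1/3)·(-1) + (1/12)·(-1) + (5/12)·8 + (1/6)·7 = 49/12
X: (1/3)·1 + (1/12)·6 + (5/12)·(-5) + (1/6)·1 = -13/12
Y: (1/3)·(-2) + (1/12)·3 + (5/12)·7 + (1/6)·5 = 10/3
Highest expected payoff is 49/12, from W.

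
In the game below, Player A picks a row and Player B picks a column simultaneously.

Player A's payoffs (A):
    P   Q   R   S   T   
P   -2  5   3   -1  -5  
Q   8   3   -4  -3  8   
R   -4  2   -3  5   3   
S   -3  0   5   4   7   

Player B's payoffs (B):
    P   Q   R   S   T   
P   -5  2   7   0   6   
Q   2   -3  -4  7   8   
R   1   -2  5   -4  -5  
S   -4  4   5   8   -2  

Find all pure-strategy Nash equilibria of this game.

Find each player's best response to every opponent strategy; NE are the intersections.
Player A's best responses — vs P: Q (payoff 8); vs Q: P (payoff 5); vs R: S (payoff 5); vs S: R (payoff 5); vs T: Q (payoff 8).
Player B's best responses — vs P: R (payoff 7); vs Q: T (payoff 8); vs R: R (payoff 5); vs S: S (payoff 8).
The only mutual best response is (Q, T); neither player gains by switching there.

(Q, T)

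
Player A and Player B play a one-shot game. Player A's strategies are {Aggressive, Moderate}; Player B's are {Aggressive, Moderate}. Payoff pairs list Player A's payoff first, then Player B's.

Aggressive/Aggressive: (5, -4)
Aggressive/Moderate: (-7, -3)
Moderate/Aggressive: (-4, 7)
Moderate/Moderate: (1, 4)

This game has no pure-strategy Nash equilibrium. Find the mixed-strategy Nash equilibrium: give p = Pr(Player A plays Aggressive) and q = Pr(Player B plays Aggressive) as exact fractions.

Each player's mixing probability is pinned down by making the *other* player indifferent.
Player B indifferent between Aggressive and Moderate: p·(-4) + (1−p)·7 = p·(-3) + (1−p)·4 ⟹ 7 + (-11)p = 4 + (-7)p ⟹ p = 3/4.
Player A indifferent between Aggressive and Moderate: q·5 + (1−q)·(-7) = q·(-4) + (1−q)·1 ⟹ (-7) + 12q = 1 + (-5)q ⟹ q = 8/17.

p = 3/4, q = 8/17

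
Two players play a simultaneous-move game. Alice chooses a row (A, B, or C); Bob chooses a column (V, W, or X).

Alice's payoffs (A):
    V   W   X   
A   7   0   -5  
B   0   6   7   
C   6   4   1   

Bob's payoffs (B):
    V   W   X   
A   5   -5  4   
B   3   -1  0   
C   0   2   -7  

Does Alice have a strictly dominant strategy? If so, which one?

Check whether one of Alice's strategies beats all alternatives regardless of what the opponent does.
A is not dominant: against W, B gives 6 > 0.
B is not dominant: against V, A gives 7 > 0.
C is not dominant: against V, A gives 7 > 6.
No single strategy is best against every opponent action.

No strictly dominant strategy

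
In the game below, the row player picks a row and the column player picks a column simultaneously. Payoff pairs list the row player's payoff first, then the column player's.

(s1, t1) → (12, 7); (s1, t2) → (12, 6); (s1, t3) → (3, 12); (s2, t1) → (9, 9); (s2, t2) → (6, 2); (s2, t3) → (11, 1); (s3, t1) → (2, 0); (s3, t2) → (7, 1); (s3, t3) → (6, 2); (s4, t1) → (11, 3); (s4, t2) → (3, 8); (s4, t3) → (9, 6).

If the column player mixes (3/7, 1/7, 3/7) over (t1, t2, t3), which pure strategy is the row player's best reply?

s2

Compute the row player's expected payoff from each pure strategy against the given mix.
s1: (3/7)·12 + (1/7)·12 + (3/7)·3 = 57/7
s2: (3/7)·9 + (1/7)·6 + (3/7)·11 = 66/7
s3: (3/7)·2 + (1/7)·7 + (3/7)·6 = 31/7
s4: (3/7)·11 + (1/7)·3 + (3/7)·9 = 9
Highest expected payoff is 66/7, from s2.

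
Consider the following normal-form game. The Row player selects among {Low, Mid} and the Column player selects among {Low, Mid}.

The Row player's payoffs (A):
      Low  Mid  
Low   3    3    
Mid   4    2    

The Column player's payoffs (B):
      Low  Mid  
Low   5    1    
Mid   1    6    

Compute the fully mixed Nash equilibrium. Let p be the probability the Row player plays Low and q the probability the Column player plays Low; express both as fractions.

p = 5/9, q = 1/2

In a mixed NE each player is indifferent between their pure strategies, so the opponent's mix sets the indifference.
The Column player indifferent between Low and Mid: p·5 + (1−p)·1 = p·1 + (1−p)·6 ⟹ 1 + 4p = 6 + (-5)p ⟹ p = 5/9.
The Row player indifferent between Low and Mid: q·3 + (1−q)·3 = q·4 + (1−q)·2 ⟹ 3 + 0q = 2 + 2q ⟹ q = 1/2.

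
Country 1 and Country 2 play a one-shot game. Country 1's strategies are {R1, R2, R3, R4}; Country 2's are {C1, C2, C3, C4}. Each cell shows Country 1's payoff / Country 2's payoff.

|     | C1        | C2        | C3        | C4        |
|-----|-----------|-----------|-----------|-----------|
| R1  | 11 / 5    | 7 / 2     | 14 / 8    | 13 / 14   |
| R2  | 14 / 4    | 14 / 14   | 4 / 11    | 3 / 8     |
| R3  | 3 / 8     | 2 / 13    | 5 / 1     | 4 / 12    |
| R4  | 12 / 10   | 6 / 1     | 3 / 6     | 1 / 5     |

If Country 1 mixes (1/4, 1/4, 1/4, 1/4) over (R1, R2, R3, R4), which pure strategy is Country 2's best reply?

Country 2's best reply maximizes expected payoff against the mix.
C1: (1/4)·5 + (1/4)·4 + (1/4)·8 + (1/4)·10 = 27/4
C2: (1/4)·2 + (1/4)·14 + (1/4)·13 + (1/4)·1 = 15/2
C3: (1/4)·8 + (1/4)·11 + (1/4)·1 + (1/4)·6 = 13/2
C4: (1/4)·14 + (1/4)·8 + (1/4)·12 + (1/4)·5 = 39/4
Highest expected payoff is 39/4, from C4.

C4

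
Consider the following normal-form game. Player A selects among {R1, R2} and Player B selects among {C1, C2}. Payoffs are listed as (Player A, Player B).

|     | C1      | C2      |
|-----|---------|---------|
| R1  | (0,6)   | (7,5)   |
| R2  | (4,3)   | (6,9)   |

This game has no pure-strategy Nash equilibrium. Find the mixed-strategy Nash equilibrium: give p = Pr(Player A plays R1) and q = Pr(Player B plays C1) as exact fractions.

p = 6/7, q = 1/5

In a mixed NE each player is indifferent between their pure strategies, so the opponent's mix sets the indifference.
Player B indifferent between C1 and C2: p·6 + (1−p)·3 = p·5 + (1−p)·9 ⟹ 3 + 3p = 9 + (-4)p ⟹ p = 6/7.
Player A indifferent between R1 and R2: q·0 + (1−q)·7 = q·4 + (1−q)·6 ⟹ 7 + (-7)q = 6 + (-2)q ⟹ q = 1/5.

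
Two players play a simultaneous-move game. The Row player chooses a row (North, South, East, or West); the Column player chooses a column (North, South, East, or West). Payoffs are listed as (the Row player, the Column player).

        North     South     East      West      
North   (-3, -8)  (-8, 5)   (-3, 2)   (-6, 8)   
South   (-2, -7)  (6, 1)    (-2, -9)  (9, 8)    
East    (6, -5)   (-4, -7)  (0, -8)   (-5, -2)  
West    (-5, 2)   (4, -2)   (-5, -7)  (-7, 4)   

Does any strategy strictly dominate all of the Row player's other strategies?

No strictly dominant strategy

A strategy is strictly dominant if it gives the Row player a strictly higher payoff than every other strategy, against every choice by the opponent.
North is not dominant: against North, South gives -2 > -3.
South is not dominant: against North, East gives 6 > -2.
East is not dominant: against South, South gives 6 > -4.
West is not dominant: against North, North gives -3 > -5.
No single strategy is best against every opponent action.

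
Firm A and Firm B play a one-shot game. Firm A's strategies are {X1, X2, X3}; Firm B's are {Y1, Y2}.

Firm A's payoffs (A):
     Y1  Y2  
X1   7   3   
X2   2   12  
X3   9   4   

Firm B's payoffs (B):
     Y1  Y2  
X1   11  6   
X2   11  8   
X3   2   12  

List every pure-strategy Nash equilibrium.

There is no pure-strategy Nash equilibrium

Find each player's best response to every opponent strategy; NE are the intersections.
Firm A's best responses — vs Y1: X3 (payoff 9); vs Y2: X2 (payoff 12).
Firm B's best responses — vs X1: Y1 (payoff 11); vs X2: Y1 (payoff 11); vs X3: Y2 (payoff 12).
No cell has both players best-responding. For instance, Firm A's best reply to Y1 is X3, but against X3 Firm B prefers Y2 over Y1.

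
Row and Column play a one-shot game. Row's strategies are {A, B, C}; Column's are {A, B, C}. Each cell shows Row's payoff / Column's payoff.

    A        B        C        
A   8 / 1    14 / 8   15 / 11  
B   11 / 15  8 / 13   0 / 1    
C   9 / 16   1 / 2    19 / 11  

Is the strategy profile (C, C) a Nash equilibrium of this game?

No

Holding Column at C: Row gets 19 from C, versus 15 from A, 0 from B. No profitable deviation for Row.
Holding Row at C: Column gets 11 from C but could get 16 by switching to A. Column has a profitable deviation.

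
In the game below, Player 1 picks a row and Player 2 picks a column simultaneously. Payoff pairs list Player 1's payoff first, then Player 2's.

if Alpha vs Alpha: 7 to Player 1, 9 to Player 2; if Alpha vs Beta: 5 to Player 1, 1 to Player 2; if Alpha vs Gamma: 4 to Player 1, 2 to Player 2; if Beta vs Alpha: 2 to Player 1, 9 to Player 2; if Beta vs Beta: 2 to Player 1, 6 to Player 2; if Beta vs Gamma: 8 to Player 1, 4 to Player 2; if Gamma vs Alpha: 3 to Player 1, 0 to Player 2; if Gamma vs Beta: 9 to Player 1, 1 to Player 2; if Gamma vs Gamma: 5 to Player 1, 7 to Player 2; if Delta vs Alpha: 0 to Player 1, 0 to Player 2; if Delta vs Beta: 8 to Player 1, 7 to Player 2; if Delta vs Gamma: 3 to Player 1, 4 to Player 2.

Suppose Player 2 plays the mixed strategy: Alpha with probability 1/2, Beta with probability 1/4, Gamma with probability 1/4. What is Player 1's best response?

Player 1's best reply maximizes expected payoff against the mix.
Alpha: (1/2)·7 + (1/4)·5 + (1/4)·4 = 23/4
Beta: (1/2)·2 + (1/4)·2 + (1/4)·8 = 7/2
Gamma: (1/2)·3 + (1/4)·9 + (1/4)·5 = 5
Delta: (1/2)·0 + (1/4)·8 + (1/4)·3 = 11/4
Highest expected payoff is 23/4, from Alpha.

Alpha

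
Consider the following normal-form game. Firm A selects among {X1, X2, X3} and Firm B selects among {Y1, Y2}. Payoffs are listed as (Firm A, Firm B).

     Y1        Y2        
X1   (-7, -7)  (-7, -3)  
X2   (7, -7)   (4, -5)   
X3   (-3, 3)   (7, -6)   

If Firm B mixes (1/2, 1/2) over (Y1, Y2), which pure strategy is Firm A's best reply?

Compute Firm A's expected payoff from each pure strategy against the given mix.
X1: (1/2)·(-7) + (1/2)·(-7) = -7
X2: (1/2)·7 + (1/2)·4 = 11/2
X3: (1/2)·(-3) + (1/2)·7 = 2
Highest expected payoff is 11/2, from X2.

X2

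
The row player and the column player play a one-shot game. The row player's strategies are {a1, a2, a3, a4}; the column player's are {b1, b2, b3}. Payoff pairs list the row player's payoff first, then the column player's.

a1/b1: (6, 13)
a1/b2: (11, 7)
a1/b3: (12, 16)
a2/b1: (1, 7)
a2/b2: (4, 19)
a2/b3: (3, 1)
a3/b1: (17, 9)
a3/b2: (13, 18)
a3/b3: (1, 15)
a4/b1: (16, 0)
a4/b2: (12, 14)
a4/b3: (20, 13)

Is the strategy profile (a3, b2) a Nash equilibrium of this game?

Holding the column player at b2: the row player gets 13 from a3, versus 11 from a1, 4 from a2, 12 from a4. No profitable deviation for the row player.
Holding the row player at a3: the column player gets 18 from b2, versus 9 from b1, 15 from b3. No profitable deviation for the column player either.

Yes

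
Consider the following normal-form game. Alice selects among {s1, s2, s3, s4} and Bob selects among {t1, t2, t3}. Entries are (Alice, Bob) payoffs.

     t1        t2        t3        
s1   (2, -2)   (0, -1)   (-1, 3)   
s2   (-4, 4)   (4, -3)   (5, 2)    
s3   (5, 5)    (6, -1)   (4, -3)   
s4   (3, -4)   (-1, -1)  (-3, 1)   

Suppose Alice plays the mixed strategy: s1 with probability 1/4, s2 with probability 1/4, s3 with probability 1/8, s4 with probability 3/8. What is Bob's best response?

Bob's best reply maximizes expected payoff against the mix.
t1: (1/4)·(-2) + (1/4)·4 + (1/8)·5 + (3/8)·(-4) = -3/8
t2: (1/4)·(-1) + (1/4)·(-3) + (1/8)·(-1) + (3/8)·(-1) = -3/2
t3: (1/4)·3 + (1/4)·2 + (1/8)·(-3) + (3/8)·1 = 5/4
Highest expected payoff is 5/4, from t3.

t3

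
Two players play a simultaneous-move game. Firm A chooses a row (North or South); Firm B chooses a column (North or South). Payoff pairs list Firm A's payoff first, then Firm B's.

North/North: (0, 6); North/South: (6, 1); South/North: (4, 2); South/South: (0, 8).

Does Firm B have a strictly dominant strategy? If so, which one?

Check whether one of Firm B's strategies beats all alternatives regardless of what the opponent does.
North is not dominant: against South, South gives 8 > 2.
South is not dominant: against North, North gives 6 > 1.
No single strategy is best against every opponent action.

No strictly dominant strategy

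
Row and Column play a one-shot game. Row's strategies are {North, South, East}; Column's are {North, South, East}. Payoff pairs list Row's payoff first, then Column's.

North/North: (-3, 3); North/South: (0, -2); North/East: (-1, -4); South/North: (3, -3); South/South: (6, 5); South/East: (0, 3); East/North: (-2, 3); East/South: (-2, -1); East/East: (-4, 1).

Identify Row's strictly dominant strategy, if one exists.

South

Check whether one of Row's strategies beats all alternatives regardless of what the opponent does.
South strictly dominates: vs North: 3 > each of {-3, -2}; vs South: 6 > each of {0, -2}; vs East: 0 > each of {-1, -4}.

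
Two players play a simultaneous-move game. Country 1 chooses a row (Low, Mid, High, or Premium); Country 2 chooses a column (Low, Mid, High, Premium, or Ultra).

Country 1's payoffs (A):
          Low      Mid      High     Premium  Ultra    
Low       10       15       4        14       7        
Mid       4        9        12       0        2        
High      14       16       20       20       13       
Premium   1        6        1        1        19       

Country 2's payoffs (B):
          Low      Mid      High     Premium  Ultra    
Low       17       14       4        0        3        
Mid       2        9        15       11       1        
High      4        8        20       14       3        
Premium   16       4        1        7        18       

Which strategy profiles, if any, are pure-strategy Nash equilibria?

(High, High) and (Premium, Ultra)

Check mutual best responses: a cell is a NE iff neither player can gain by unilaterally deviating.
Country 1's best responses — vs Low: High (payoff 14); vs Mid: High (payoff 16); vs High: High (payoff 20); vs Premium: High (payoff 20); vs Ultra: Premium (payoff 19).
Country 2's best responses — vs Low: Low (payoff 17); vs Mid: High (payoff 15); vs High: High (payoff 20); vs Premium: Ultra (payoff 18).
Mutual best responses occur at (High, High) and (Premium, Ultra); at each, neither player gains by switching.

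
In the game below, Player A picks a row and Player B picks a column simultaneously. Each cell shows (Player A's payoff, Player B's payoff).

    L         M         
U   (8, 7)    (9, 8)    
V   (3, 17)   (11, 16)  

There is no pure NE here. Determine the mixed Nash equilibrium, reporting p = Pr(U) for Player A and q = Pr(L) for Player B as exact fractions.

p = 1/2, q = 2/7

Each player's mixing probability is pinned down by making the *other* player indifferent.
Player B indifferent between L and M: p·7 + (1−p)·17 = p·8 + (1−p)·16 ⟹ 17 + (-10)p = 16 + (-8)p ⟹ p = 1/2.
Player A indifferent between U and V: q·8 + (1−q)·9 = q·3 + (1−q)·11 ⟹ 9 + (-1)q = 11 + (-8)q ⟹ q = 2/7.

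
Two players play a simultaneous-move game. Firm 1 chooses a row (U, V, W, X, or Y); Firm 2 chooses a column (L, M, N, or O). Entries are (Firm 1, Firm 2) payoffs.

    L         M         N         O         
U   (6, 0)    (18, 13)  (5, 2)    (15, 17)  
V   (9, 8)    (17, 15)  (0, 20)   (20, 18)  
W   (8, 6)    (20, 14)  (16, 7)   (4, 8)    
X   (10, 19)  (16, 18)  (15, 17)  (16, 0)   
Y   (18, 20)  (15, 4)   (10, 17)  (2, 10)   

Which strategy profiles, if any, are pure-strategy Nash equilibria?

(W, M) and (Y, L)

Check mutual best responses: a cell is a NE iff neither player can gain by unilaterally deviating.
Firm 1's best responses — vs L: Y (payoff 18); vs M: W (payoff 20); vs N: W (payoff 16); vs O: V (payoff 20).
Firm 2's best responses — vs U: O (payoff 17); vs V: N (payoff 20); vs W: M (payoff 14); vs X: L (payoff 19); vs Y: L (payoff 20).
Mutual best responses occur at (W, M) and (Y, L); at each, neither player gains by switching.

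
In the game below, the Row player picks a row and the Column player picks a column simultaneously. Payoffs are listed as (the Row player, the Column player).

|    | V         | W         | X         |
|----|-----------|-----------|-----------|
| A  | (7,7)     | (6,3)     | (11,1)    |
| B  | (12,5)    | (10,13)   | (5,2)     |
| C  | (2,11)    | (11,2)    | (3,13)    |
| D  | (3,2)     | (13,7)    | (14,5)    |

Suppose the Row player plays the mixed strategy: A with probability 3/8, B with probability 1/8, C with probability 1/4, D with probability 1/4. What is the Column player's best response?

Compute the Column player's expected payoff from each pure strategy against the given mix.
V: (3/8)·7 + (1/8)·5 + (1/4)·11 + (1/4)·2 = 13/2
W: (3/8)·3 + (1/8)·13 + (1/4)·2 + (1/4)·7 = 5
X: (3/8)·1 + (1/8)·2 + (1/4)·13 + (1/4)·5 = 41/8
Highest expected payoff is 13/2, from V.

V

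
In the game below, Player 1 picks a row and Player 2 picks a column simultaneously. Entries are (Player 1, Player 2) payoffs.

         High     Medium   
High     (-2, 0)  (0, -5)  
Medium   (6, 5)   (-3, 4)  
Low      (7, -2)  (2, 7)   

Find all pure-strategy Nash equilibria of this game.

A profile is a Nash equilibrium when each player is best-responding to the other.
Player 1's best responses — vs High: Low (payoff 7); vs Medium: Low (payoff 2).
Player 2's best responses — vs High: High (payoff 0); vs Medium: High (payoff 5); vs Low: Medium (payoff 7).
The only mutual best response is (Low, Medium); neither player gains by switching there.

(Low, Medium)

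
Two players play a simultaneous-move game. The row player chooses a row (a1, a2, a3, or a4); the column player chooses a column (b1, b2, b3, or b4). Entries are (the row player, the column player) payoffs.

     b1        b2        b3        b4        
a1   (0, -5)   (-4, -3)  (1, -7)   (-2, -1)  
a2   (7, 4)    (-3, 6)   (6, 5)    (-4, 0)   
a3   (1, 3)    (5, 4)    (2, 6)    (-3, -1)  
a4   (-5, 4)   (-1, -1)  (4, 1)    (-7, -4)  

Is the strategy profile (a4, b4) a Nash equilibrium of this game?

Holding the column player at b4: the row player gets -7 from a4 but could get -2 by switching to a1. The row player has a profitable deviation.

No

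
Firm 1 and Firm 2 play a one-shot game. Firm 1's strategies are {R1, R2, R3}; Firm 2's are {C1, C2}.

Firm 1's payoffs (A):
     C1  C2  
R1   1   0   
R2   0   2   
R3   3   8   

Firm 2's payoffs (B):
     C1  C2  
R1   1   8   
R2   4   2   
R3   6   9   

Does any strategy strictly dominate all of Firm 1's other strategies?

R3

A strategy is strictly dominant if it gives Firm 1 a strictly higher payoff than every other strategy, against every choice by the opponent.
R3 strictly dominates: vs C1: 3 > each of {1, 0}; vs C2: 8 > each of {0, 2}.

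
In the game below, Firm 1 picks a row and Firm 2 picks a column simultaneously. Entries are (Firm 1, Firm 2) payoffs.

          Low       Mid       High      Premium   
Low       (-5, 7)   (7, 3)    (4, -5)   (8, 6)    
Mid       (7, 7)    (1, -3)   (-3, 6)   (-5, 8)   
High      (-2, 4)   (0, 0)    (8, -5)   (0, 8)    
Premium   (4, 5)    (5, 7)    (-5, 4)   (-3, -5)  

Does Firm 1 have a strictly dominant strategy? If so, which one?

No strictly dominant strategy

Check whether one of Firm 1's strategies beats all alternatives regardless of what the opponent does.
Low is not dominant: against Low, Mid gives 7 > -5.
Mid is not dominant: against Mid, Low gives 7 > 1.
High is not dominant: against Low, Mid gives 7 > -2.
Premium is not dominant: against Low, Mid gives 7 > 4.
No single strategy is best against every opponent action.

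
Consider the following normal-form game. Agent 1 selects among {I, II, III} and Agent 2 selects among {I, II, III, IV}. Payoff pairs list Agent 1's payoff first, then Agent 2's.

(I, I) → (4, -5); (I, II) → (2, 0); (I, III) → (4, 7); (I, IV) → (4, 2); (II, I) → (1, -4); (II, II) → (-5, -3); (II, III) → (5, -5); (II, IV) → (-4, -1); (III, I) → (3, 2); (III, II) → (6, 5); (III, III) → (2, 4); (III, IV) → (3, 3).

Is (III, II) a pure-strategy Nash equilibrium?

Yes

Holding Agent 2 at II: Agent 1 gets 6 from III, versus 2 from I, -5 from II. No profitable deviation for Agent 1.
Holding Agent 1 at III: Agent 2 gets 5 from II, versus 2 from I, 4 from III, 3 from IV. No profitable deviation for Agent 2 either.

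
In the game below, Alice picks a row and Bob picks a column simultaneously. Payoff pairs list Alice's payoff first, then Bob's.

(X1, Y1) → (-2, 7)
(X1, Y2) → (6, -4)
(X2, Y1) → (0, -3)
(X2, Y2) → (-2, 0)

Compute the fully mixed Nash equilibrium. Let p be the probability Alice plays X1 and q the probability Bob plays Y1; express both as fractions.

Each player's mixing probability is pinned down by making the *other* player indifferent.
Bob indifferent between Y1 and Y2: p·7 + (1−p)·(-3) = p·(-4) + (1−p)·0 ⟹ (-3) + 10p = 0 + (-4)p ⟹ p = 3/14.
Alice indifferent between X1 and X2: q·(-2) + (1−q)·6 = q·0 + (1−q)·(-2) ⟹ 6 + (-8)q = (-2) + 2q ⟹ q = 4/5.

p = 3/14, q = 4/5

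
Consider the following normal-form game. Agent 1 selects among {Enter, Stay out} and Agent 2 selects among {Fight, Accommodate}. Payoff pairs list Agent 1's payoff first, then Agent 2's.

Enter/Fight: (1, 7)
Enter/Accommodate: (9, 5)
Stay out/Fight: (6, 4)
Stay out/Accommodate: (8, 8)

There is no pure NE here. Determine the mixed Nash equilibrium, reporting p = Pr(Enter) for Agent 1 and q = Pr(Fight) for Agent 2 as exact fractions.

p = 2/3, q = 1/6

Each player's mixing probability is pinned down by making the *other* player indifferent.
Agent 2 indifferent between Fight and Accommodate: p·7 + (1−p)·4 = p·5 + (1−p)·8 ⟹ 4 + 3p = 8 + (-3)p ⟹ p = 2/3.
Agent 1 indifferent between Enter and Stay out: q·1 + (1−q)·9 = q·6 + (1−q)·8 ⟹ 9 + (-8)q = 8 + (-2)q ⟹ q = 1/6.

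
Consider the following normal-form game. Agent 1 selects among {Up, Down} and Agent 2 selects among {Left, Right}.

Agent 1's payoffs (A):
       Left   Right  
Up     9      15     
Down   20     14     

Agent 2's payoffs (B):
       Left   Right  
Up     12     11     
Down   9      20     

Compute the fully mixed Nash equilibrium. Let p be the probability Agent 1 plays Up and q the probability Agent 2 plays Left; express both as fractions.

In a mixed NE each player is indifferent between their pure strategies, so the opponent's mix sets the indifference.
Agent 2 indifferent between Left and Right: p·12 + (1−p)·9 = p·11 + (1−p)·20 ⟹ 9 + 3p = 20 + (-9)p ⟹ p = 11/12.
Agent 1 indifferent between Up and Down: q·9 + (1−q)·15 = q·20 + (1−q)·14 ⟹ 15 + (-6)q = 14 + 6q ⟹ q = 1/12.

p = 11/12, q = 1/12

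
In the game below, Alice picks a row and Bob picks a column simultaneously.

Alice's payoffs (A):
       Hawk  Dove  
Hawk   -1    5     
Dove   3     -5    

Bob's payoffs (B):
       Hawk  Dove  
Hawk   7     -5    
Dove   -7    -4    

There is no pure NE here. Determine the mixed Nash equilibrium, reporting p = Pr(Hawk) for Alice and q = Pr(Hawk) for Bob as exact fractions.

p = 1/5, q = 5/7

In a mixed NE each player is indifferent between their pure strategies, so the opponent's mix sets the indifference.
Bob indifferent between Hawk and Dove: p·7 + (1−p)·(-7) = p·(-5) + (1−p)·(-4) ⟹ (-7) + 14p = (-4) + (-1)p ⟹ p = 1/5.
Alice indifferent between Hawk and Dove: q·(-1) + (1−q)·5 = q·3 + (1−q)·(-5) ⟹ 5 + (-6)q = (-5) + 8q ⟹ q = 5/7.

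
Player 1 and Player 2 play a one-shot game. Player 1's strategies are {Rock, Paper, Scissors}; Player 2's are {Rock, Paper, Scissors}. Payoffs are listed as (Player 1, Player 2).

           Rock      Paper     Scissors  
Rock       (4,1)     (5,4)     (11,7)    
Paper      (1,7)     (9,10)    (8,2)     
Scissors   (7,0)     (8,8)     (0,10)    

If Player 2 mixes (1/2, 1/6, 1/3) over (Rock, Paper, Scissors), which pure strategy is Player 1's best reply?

Compute Player 1's expected payoff from each pure strategy against the given mix.
Rock: (1/2)·4 + (1/6)·5 + (1/3)·11 = 13/2
Paper: (1/2)·1 + (1/6)·9 + (1/3)·8 = 14/3
Scissors: (1/2)·7 + (1/6)·8 + (1/3)·0 = 29/6
Highest expected payoff is 13/2, from Rock.

Rock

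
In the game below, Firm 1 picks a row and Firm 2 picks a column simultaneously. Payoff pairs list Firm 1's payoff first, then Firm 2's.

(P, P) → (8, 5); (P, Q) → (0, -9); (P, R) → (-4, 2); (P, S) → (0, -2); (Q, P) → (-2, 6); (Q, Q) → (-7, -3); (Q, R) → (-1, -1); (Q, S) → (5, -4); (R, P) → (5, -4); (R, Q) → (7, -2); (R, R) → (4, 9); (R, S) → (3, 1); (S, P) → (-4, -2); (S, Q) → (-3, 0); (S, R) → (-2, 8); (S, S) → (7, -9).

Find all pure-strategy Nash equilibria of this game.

(P, P) and (R, R)

Find each player's best response to every opponent strategy; NE are the intersections.
Firm 1's best responses — vs P: P (payoff 8); vs Q: R (payoff 7); vs R: R (payoff 4); vs S: S (payoff 7).
Firm 2's best responses — vs P: P (payoff 5); vs Q: P (payoff 6); vs R: R (payoff 9); vs S: R (payoff 8).
Mutual best responses occur at (P, P) and (R, R); at each, neither player gains by switching.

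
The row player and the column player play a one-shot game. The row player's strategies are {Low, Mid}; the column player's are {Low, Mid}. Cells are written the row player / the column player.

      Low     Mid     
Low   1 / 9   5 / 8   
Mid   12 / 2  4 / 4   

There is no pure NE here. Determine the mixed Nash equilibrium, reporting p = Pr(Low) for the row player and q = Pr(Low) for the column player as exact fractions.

p = 2/3, q = 1/12

In a mixed NE each player is indifferent between their pure strategies, so the opponent's mix sets the indifference.
The column player indifferent between Low and Mid: p·9 + (1−p)·2 = p·8 + (1−p)·4 ⟹ 2 + 7p = 4 + 4p ⟹ p = 2/3.
The row player indifferent between Low and Mid: q·1 + (1−q)·5 = q·12 + (1−q)·4 ⟹ 5 + (-4)q = 4 + 8q ⟹ q = 1/12.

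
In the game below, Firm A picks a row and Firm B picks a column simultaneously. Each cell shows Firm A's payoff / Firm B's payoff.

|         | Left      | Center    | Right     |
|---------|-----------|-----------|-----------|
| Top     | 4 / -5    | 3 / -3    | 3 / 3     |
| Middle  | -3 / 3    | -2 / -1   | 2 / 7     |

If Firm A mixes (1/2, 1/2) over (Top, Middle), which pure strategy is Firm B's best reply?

Right

Firm B's best reply maximizes expected payoff against the mix.
Left: (1/2)·(-5) + (1/2)·3 = -1
Center: (1/2)·(-3) + (1/2)·(-1) = -2
Right: (1/2)·3 + (1/2)·7 = 5
Highest expected payoff is 5, from Right.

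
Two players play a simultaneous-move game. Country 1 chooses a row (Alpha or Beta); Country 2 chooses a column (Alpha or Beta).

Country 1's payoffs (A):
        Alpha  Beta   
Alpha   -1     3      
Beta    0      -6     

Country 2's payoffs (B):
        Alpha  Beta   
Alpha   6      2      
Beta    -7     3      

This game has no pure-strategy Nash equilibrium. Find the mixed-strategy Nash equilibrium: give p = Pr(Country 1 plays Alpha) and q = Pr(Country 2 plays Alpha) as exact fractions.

Each player's mixing probability is pinned down by making the *other* player indifferent.
Country 2 indifferent between Alpha and Beta: p·6 + (1−p)·(-7) = p·2 + (1−p)·3 ⟹ (-7) + 13p = 3 + (-1)p ⟹ p = 5/7.
Country 1 indifferent between Alpha and Beta: q·(-1) + (1−q)·3 = q·0 + (1−q)·(-6) ⟹ 3 + (-4)q = (-6) + 6q ⟹ q = 9/10.

p = 5/7, q = 9/10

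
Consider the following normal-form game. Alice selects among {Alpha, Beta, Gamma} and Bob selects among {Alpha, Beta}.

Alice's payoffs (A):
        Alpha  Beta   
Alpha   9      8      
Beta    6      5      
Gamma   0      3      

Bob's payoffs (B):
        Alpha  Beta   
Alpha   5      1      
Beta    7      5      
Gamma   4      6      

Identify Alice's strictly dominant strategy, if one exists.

Alpha

A strategy is strictly dominant if it gives Alice a strictly higher payoff than every other strategy, against every choice by the opponent.
Alpha strictly dominates: vs Alpha: 9 > each of {6, 0}; vs Beta: 8 > each of {5, 3}.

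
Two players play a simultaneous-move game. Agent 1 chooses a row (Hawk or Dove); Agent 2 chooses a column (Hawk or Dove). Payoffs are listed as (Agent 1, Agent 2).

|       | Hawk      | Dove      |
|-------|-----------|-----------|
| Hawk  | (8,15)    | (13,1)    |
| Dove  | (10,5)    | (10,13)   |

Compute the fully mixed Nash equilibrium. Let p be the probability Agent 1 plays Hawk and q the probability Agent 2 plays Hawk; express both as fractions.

Each player's mixing probability is pinned down by making the *other* player indifferent.
Agent 2 indifferent between Hawk and Dove: p·15 + (1−p)·5 = p·1 + (1−p)·13 ⟹ 5 + 10p = 13 + (-12)p ⟹ p = 4/11.
Agent 1 indifferent between Hawk and Dove: q·8 + (1−q)·13 = q·10 + (1−q)·10 ⟹ 13 + (-5)q = 10 + 0q ⟹ q = 3/5.

p = 4/11, q = 3/5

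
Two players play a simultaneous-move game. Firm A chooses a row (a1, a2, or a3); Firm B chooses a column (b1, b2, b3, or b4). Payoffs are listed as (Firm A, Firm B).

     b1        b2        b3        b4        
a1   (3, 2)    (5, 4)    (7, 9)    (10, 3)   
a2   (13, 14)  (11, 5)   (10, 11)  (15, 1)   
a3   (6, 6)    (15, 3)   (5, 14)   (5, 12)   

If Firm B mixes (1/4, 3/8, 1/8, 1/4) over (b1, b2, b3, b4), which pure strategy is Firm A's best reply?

a2

Compute Firm A's expected payoff from each pure strategy against the given mix.
a1: (1/4)·3 + (3/8)·5 + (1/8)·7 + (1/4)·10 = 6
a2: (1/4)·13 + (3/8)·11 + (1/8)·10 + (1/4)·15 = 99/8
a3: (1/4)·6 + (3/8)·15 + (1/8)·5 + (1/4)·5 = 9
Highest expected payoff is 99/8, from a2.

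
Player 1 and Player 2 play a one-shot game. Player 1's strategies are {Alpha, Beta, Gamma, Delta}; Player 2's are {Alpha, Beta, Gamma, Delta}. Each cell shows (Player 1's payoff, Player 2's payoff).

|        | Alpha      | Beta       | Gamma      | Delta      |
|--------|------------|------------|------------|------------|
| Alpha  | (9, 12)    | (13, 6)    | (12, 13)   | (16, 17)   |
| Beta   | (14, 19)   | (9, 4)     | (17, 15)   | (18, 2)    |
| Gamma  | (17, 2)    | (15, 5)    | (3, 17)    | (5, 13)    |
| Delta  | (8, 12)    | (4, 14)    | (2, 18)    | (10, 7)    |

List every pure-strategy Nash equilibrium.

None

Check mutual best responses: a cell is a NE iff neither player can gain by unilaterally deviating.
Player 1's best responses — vs Alpha: Gamma (payoff 17); vs Beta: Gamma (payoff 15); vs Gamma: Beta (payoff 17); vs Delta: Beta (payoff 18).
Player 2's best responses — vs Alpha: Delta (payoff 17); vs Beta: Alpha (payoff 19); vs Gamma: Gamma (payoff 17); vs Delta: Gamma (payoff 18).
No cell has both players best-responding. For instance, Player 1's best reply to Delta is Beta, but against Beta Player 2 prefers Alpha over Delta.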